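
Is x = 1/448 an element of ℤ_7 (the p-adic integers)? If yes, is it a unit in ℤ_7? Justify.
x ∉ ℤ_7 (v_7(x) = -1 < 0)

ℤ_7 = {x ∈ ℚ_7 : v_7(x) ≥ 0} and ℤ_7^× = {x ∈ ℤ_7 : v_7(x) = 0}. Here v_7(1/448) = v_7(num) − v_7(den) = -1; compare against these criteria.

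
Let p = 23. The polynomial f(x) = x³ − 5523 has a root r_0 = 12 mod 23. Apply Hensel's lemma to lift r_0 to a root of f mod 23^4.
r_3 = 238361 (mod 279841)

Hensel: r_{i+1} = r_i − f(r_i)/f′(r_i) mod 23^{i+2}, where f′(x) = 3x². Iterate:
  r_0 = 12 (mod 23)
  r_1 = 311 (mod 529)
  r_2 = 7188 (mod 12167)
  r_3 = 238361 (mod 279841)
Final: r = 238361 with f(r) ≡ 0 mod 23^4.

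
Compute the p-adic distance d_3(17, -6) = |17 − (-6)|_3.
d_3(17, -6) = 1

Step 1 — x − y = 17 − (-6) = 23. Step 2 — v_3(23) = 0 (factor: 23 = (3^0 · 23); the sign does not affect v_p). Step 3 — |x − y|_3 = 3^{0} = 1.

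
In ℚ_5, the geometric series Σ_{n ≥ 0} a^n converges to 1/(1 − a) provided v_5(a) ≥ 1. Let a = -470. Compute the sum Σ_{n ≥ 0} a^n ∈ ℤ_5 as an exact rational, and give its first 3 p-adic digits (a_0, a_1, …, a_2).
Σ a^n = 1/(1 − a) = 1/471;  first 3 digits = (1, 1, 2)

v_5(a) = 1 ≥ 1, so the series converges in ℤ_5 to 1/(1 − a) = 1/(1 − (-470)) = 1/471. Expand this rational in ℤ_5: compute digits iteratively via d_i = x_i mod 5, x_{i+1} = (x_i − d_i)/5. The first 3 digits are (1, 1, 2).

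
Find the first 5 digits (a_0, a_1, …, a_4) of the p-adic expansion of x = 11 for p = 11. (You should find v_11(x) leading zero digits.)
(a_0, …, a_4) = (0, 1, 0, 0, 0)

v_11(11) = 1, so a_0 = ... = a_0 = 0. Factor out: x = 11^1 · u with u = 1 a unit in ℤ_11. Expand u iteratively via a_{v+i} = u_i mod 11, u_{i+1} = (u_i − a_{v+i})/11:
  u_0 = 1;  a_1 = 1;  u_1 = (u_0 − 1)/11 = 0
  u_1 = 0;  a_2 = 0;  u_2 = (u_1 − 0)/11 = 0
  u_2 = 0;  a_3 = 0;  u_3 = (u_2 − 0)/11 = 0
  u_3 = 0;  a_4 = 0;  u_4 = (u_3 − 0)/11 = 0
Digits: (0, 1, 0, 0, 0).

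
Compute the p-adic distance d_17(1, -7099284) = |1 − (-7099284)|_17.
d_17(1, -7099284) = 1/1419857

Step 1 — x − y = 1 − (-7099284) = 7099285. Step 2 — v_17(7099285) = 5 (factor: 7099285 = (17^5 · 5); the sign does not affect v_p). Step 3 — |x − y|_17 = 17^{-5} = 1/1419857.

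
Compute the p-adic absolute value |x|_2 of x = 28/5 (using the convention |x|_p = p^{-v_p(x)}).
|28/5|_2 = 1/4

Step 1 — compute v_2(x) by factoring powers of 2 out of the numerator and denominator: v_2(28/5) = 2. Step 2 — apply |x|_p = p^{-v_p(x)} = 2^{-2} = 1/4.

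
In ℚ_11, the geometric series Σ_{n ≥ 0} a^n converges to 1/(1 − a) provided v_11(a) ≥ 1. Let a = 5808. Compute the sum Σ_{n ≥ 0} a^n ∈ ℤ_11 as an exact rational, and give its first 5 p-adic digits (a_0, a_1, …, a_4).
Σ a^n = 1/(1 − a) = -1/5807;  first 5 digits = (1, 0, 4, 4, 5)

v_11(a) = 2 ≥ 1, so the series converges in ℤ_11 to 1/(1 − a) = 1/(1 − 5808) = -1/5807. Expand this rational in ℤ_11: compute digits iteratively via d_i = x_i mod 11, x_{i+1} = (x_i − d_i)/11. The first 5 digits are (1, 0, 4, 4, 5).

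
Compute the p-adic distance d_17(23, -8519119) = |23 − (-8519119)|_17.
d_17(23, -8519119) = 1/1419857

Step 1 — x − y = 23 − (-8519119) = 8519142. Step 2 — v_17(8519142) = 5 (factor: 8519142 = (17^5 · 6); the sign does not affect v_p). Step 3 — |x − y|_17 = 17^{-5} = 1/1419857.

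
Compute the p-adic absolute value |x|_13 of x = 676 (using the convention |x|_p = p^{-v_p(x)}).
|676|_13 = 1/169

Step 1 — compute v_13(x) by factoring powers of 13 out of the numerator and denominator: v_13(676) = 2. Step 2 — apply |x|_p = p^{-v_p(x)} = 13^{-2} = 1/169.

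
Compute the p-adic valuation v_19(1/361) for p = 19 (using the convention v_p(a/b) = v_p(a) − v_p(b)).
v_19(1/361) = -2

Factor powers of 19 from the numerator and denominator of the reduced fraction: 1 = 19^0 · 1 and 361 = 19^2 · 1. Apply v_p(a/b) = v_p(a) − v_p(b): v_19(1/361) = 0 − 2 = -2.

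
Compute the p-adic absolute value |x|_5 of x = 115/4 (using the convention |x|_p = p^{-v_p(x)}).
|115/4|_5 = 1/5

Step 1 — compute v_5(x) by factoring powers of 5 out of the numerator and denominator: v_5(115/4) = 1. Step 2 — apply |x|_p = p^{-v_p(x)} = 5^{-1} = 1/5.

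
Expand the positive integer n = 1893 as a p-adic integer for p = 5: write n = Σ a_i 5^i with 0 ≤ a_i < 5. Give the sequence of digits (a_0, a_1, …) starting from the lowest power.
(a_0, a_1, …) = (3, 3, 0, 0, 3)

Repeated division by 5 gives the digits low-to-high: 1893 = 3 + 3·5^1 + 3·5^4. Digit sequence: (3, 3, 0, 0, 3).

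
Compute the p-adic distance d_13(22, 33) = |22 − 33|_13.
d_13(22, 33) = 1

Step 1 — x − y = 22 − 33 = -11. Step 2 — v_13(-11) = 0 (factor: -11 = −(13^0 · 11); the sign does not affect v_p). Step 3 — |x − y|_13 = 13^{0} = 1.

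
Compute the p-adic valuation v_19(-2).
v_19(-2) = 0

v_19(n) is the largest exponent k such that 19^k divides n. Factor out: -2 = -19^0 · 2. (Sign doesn't affect v_p.) So v_19(-2) = 0.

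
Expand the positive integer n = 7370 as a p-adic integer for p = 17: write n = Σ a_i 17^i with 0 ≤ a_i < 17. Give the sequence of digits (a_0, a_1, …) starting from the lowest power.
(a_0, a_1, …) = (9, 8, 8, 1)

Repeated division by 17 gives the digits low-to-high: 7370 = 9 + 8·17^1 + 8·17^2 + 1·17^3. Digit sequence: (9, 8, 8, 1).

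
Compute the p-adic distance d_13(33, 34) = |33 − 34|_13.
d_13(33, 34) = 1

Step 1 — x − y = 33 − 34 = -1. Step 2 — v_13(-1) = 0 (factor: -1 = −(13^0 · 1); the sign does not affect v_p). Step 3 — |x − y|_13 = 13^{0} = 1.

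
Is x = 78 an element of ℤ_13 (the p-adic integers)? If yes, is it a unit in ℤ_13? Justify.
x ∈ ℤ_13 but not a unit; v_13(x) = 1 > 0

ℤ_13 = {x ∈ ℚ_13 : v_13(x) ≥ 0} and ℤ_13^× = {x ∈ ℤ_13 : v_13(x) = 0}. Here v_13(78) = v_13(num) − v_13(den) = 1; compare against these criteria.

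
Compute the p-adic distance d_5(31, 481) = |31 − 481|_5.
d_5(31, 481) = 1/25

Step 1 — x − y = 31 − 481 = -450. Step 2 — v_5(-450) = 2 (factor: -450 = −(5^2 · 18); the sign does not affect v_p). Step 3 — |x − y|_5 = 5^{-2} = 1/25.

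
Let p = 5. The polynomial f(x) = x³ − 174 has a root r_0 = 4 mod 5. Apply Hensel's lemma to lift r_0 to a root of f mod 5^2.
r_1 = 24 (mod 25)

Hensel: r_{i+1} = r_i − f(r_i)/f′(r_i) mod 5^{i+2}, where f′(x) = 3x². Iterate:
  r_0 = 4 (mod 5)
  r_1 = 24 (mod 25)
Final: r = 24 with f(r) ≡ 0 mod 5^2.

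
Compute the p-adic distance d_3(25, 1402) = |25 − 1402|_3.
d_3(25, 1402) = 1/81

Step 1 — x − y = 25 − 1402 = -1377. Step 2 — v_3(-1377) = 4 (factor: -1377 = −(3^4 · 17); the sign does not affect v_p). Step 3 — |x − y|_3 = 3^{-4} = 1/81.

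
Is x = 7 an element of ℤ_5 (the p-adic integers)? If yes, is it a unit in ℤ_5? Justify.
x ∈ ℤ_5^× (unit); v_5(x) = 0

ℤ_5 = {x ∈ ℚ_5 : v_5(x) ≥ 0} and ℤ_5^× = {x ∈ ℤ_5 : v_5(x) = 0}. Here v_5(7) = v_5(num) − v_5(den) = 0; compare against these criteria.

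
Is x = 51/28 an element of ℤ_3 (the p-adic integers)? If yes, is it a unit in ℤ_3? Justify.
x ∈ ℤ_3 but not a unit; v_3(x) = 1 > 0

ℤ_3 = {x ∈ ℚ_3 : v_3(x) ≥ 0} and ℤ_3^× = {x ∈ ℤ_3 : v_3(x) = 0}. Here v_3(51/28) = v_3(num) − v_3(den) = 1; compare against these criteria.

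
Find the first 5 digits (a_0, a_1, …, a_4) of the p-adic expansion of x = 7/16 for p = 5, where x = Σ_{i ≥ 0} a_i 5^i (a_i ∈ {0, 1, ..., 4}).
(a_0, …, a_4) = (2, 0, 4, 2, 1)

v_5(7/16) = 0 (numerator and denominator both coprime to 5), so x ∈ ℤ_5^×. Compute digits iteratively via a_i = x_i mod 5, x_{i+1} = (x_i − a_i)/5, with x_0 = x:
  x_0 = 7/16;  a_0 = 2;  x_1 = (x_0 − 2)/5 = -5/16
  x_1 = -5/16;  a_1 = 0;  x_2 = (x_1 − 0)/5 = -1/16
  x_2 = -1/16;  a_2 = 4;  x_3 = (x_2 − 4)/5 = -13/16
  x_3 = -13/16;  a_3 = 2;  x_4 = (x_3 − 2)/5 = -9/16
  x_4 = -9/16;  a_4 = 1;  x_5 = (x_4 − 1)/5 = -5/16
Digits: (2, 0, 4, 2, 1).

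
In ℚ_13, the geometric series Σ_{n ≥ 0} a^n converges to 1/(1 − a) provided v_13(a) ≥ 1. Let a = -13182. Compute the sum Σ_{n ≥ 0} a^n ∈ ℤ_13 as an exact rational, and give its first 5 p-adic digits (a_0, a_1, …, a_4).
Σ a^n = 1/(1 − a) = 1/13183;  first 5 digits = (1, 0, 0, 7, 12)

v_13(a) = 3 ≥ 1, so the series converges in ℤ_13 to 1/(1 − a) = 1/(1 − (-13182)) = 1/13183. Expand this rational in ℤ_13: compute digits iteratively via d_i = x_i mod 13, x_{i+1} = (x_i − d_i)/13. The first 5 digits are (1, 0, 0, 7, 12).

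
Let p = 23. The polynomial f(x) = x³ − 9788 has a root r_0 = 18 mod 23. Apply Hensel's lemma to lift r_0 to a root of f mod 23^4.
r_3 = 175600 (mod 279841)

Hensel: r_{i+1} = r_i − f(r_i)/f′(r_i) mod 23^{i+2}, where f′(x) = 3x². Iterate:
  r_0 = 18 (mod 23)
  r_1 = 501 (mod 529)
  r_2 = 5262 (mod 12167)
  r_3 = 175600 (mod 279841)
Final: r = 175600 with f(r) ≡ 0 mod 23^4.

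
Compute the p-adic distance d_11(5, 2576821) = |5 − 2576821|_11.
d_11(5, 2576821) = 1/161051

Step 1 — x − y = 5 − 2576821 = -2576816. Step 2 — v_11(-2576816) = 5 (factor: -2576816 = −(11^5 · 16); the sign does not affect v_p). Step 3 — |x − y|_11 = 11^{-5} = 1/161051.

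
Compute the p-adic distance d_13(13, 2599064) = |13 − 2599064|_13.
d_13(13, 2599064) = 1/371293

Step 1 — x − y = 13 − 2599064 = -2599051. Step 2 — v_13(-2599051) = 5 (factor: -2599051 = −(13^5 · 7); the sign does not affect v_p). Step 3 — |x − y|_13 = 13^{-5} = 1/371293.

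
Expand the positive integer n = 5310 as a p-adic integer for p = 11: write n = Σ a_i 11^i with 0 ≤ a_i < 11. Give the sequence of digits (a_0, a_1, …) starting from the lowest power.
(a_0, a_1, …) = (8, 9, 10, 3)

Repeated division by 11 gives the digits low-to-high: 5310 = 8 + 9·11^1 + 10·11^2 + 3·11^3. Digit sequence: (8, 9, 10, 3).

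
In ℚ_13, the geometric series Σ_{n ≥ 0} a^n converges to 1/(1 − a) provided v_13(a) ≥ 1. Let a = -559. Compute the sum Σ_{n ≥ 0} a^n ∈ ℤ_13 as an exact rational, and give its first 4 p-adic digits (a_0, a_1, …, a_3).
Σ a^n = 1/(1 − a) = 1/560;  first 4 digits = (1, 9, 12, 12)

v_13(a) = 1 ≥ 1, so the series converges in ℤ_13 to 1/(1 − a) = 1/(1 − (-559)) = 1/560. Expand this rational in ℤ_13: compute digits iteratively via d_i = x_i mod 13, x_{i+1} = (x_i − d_i)/13. The first 4 digits are (1, 9, 12, 12).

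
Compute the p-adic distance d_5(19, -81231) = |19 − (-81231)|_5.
d_5(19, -81231) = 1/3125

Step 1 — x − y = 19 − (-81231) = 81250. Step 2 — v_5(81250) = 5 (factor: 81250 = (5^5 · 26); the sign does not affect v_p). Step 3 — |x − y|_5 = 5^{-5} = 1/3125.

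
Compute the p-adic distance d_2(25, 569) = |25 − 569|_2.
d_2(25, 569) = 1/32

Step 1 — x − y = 25 − 569 = -544. Step 2 — v_2(-544) = 5 (factor: -544 = −(2^5 · 17); the sign does not affect v_p). Step 3 — |x − y|_2 = 2^{-5} = 1/32.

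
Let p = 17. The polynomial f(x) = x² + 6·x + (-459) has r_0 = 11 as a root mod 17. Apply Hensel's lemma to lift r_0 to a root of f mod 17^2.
r_1 = 62 (mod 289)

Hensel: r_{i+1} = r_i − f(r_i)·(f′(r_i))^{-1} mod 17^{i+2}, f′(x) = 2x + 6. Iterate:
  r_0 = 11 (mod 17)
  r_1 = 62 (mod 289)
Final: r = 62 satisfies f(r) ≡ 0 mod 17^2.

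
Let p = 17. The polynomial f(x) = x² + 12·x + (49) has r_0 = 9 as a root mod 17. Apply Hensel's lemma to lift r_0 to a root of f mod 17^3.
r_2 = 4837 (mod 4913)

Hensel: r_{i+1} = r_i − f(r_i)·(f′(r_i))^{-1} mod 17^{i+2}, f′(x) = 2x + 12. Iterate:
  r_0 = 9 (mod 17)
  r_1 = 213 (mod 289)
  r_2 = 4837 (mod 4913)
Final: r = 4837 satisfies f(r) ≡ 0 mod 17^3.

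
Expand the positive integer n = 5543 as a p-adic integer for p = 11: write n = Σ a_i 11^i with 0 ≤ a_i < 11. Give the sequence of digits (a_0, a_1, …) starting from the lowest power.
(a_0, a_1, …) = (10, 8, 1, 4)

Repeated division by 11 gives the digits low-to-high: 5543 = 10 + 8·11^1 + 1·11^2 + 4·11^3. Digit sequence: (10, 8, 1, 4).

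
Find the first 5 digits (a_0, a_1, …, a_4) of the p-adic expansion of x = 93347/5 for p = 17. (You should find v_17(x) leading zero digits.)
(a_0, …, a_4) = (0, 0, 0, 14, 13)

v_17(93347/5) = 3, so a_0 = ... = a_2 = 0. Factor out: x = 17^3 · u with u = 19/5 a unit in ℤ_17. Expand u iteratively via a_{v+i} = u_i mod 17, u_{i+1} = (u_i − a_{v+i})/17:
  u_0 = 19/5;  a_3 = 14;  u_1 = (u_0 − 14)/17 = -3/5
  u_1 = -3/5;  a_4 = 13;  u_2 = (u_1 − 13)/17 = -4/5
Digits: (0, 0, 0, 14, 13).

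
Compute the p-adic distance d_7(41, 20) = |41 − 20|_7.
d_7(41, 20) = 1/7

Step 1 — x − y = 41 − 20 = 21. Step 2 — v_7(21) = 1 (factor: 21 = (7^1 · 3); the sign does not affect v_p). Step 3 — |x − y|_7 = 7^{-1} = 1/7.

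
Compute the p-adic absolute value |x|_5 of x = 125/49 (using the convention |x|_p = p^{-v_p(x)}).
|125/49|_5 = 1/125

Step 1 — compute v_5(x) by factoring powers of 5 out of the numerator and denominator: v_5(125/49) = 3. Step 2 — apply |x|_p = p^{-v_p(x)} = 5^{-3} = 1/125.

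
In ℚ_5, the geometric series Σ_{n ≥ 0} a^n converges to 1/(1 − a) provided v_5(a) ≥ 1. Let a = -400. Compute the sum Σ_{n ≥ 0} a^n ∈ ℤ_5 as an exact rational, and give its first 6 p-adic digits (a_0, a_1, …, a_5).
Σ a^n = 1/(1 − a) = 1/401;  first 6 digits = (1, 0, 4, 1, 0, 1)

v_5(a) = 2 ≥ 1, so the series converges in ℤ_5 to 1/(1 − a) = 1/(1 − (-400)) = 1/401. Expand this rational in ℤ_5: compute digits iteratively via d_i = x_i mod 5, x_{i+1} = (x_i − d_i)/5. The first 6 digits are (1, 0, 4, 1, 0, 1).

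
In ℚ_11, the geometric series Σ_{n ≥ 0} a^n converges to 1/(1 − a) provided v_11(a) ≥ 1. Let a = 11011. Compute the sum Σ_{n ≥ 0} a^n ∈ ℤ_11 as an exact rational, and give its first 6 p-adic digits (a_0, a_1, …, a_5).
Σ a^n = 1/(1 − a) = -1/11010;  first 6 digits = (1, 0, 3, 8, 9, 4)

v_11(a) = 2 ≥ 1, so the series converges in ℤ_11 to 1/(1 − a) = 1/(1 − 11011) = -1/11010. Expand this rational in ℤ_11: compute digits iteratively via d_i = x_i mod 11, x_{i+1} = (x_i − d_i)/11. The first 6 digits are (1, 0, 3, 8, 9, 4).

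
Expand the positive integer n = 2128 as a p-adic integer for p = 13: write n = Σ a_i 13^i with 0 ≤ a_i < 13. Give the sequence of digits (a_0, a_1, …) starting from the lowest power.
(a_0, a_1, …) = (9, 7, 12)

Repeated division by 13 gives the digits low-to-high: 2128 = 9 + 7·13^1 + 12·13^2. Digit sequence: (9, 7, 12).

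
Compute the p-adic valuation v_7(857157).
v_7(857157) = 5

v_7(n) is the largest exponent k such that 7^k divides n. Factor out: 857157 = 7^5 · 51. (Sign doesn't affect v_p.) So v_7(857157) = 5.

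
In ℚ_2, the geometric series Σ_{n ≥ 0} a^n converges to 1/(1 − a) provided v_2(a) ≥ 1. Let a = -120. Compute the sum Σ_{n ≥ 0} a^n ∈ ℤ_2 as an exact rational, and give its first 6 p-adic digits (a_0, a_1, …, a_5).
Σ a^n = 1/(1 − a) = 1/121;  first 6 digits = (1, 0, 0, 1, 0, 0)

v_2(a) = 3 ≥ 1, so the series converges in ℤ_2 to 1/(1 − a) = 1/(1 − (-120)) = 1/121. Expand this rational in ℤ_2: compute digits iteratively via d_i = x_i mod 2, x_{i+1} = (x_i − d_i)/2. The first 6 digits are (1, 0, 0, 1, 0, 0).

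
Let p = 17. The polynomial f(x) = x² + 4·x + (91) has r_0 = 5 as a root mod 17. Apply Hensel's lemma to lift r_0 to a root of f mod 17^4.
r_3 = 46483 (mod 83521)

Hensel: r_{i+1} = r_i − f(r_i)·(f′(r_i))^{-1} mod 17^{i+2}, f′(x) = 2x + 4. Iterate:
  r_0 = 5 (mod 17)
  r_1 = 243 (mod 289)
  r_2 = 2266 (mod 4913)
  r_3 = 46483 (mod 83521)
Final: r = 46483 satisfies f(r) ≡ 0 mod 17^4.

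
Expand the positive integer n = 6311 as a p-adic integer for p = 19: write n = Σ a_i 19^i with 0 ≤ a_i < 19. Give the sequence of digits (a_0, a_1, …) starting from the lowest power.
(a_0, a_1, …) = (3, 9, 17)

Repeated division by 19 gives the digits low-to-high: 6311 = 3 + 9·19^1 + 17·19^2. Digit sequence: (3, 9, 17).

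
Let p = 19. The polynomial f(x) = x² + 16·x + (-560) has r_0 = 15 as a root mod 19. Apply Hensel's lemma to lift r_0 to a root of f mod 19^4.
r_3 = 13068 (mod 130321)

Hensel: r_{i+1} = r_i − f(r_i)·(f′(r_i))^{-1} mod 19^{i+2}, f′(x) = 2x + 16. Iterate:
  r_0 = 15 (mod 19)
  r_1 = 72 (mod 361)
  r_2 = 6209 (mod 6859)
  r_3 = 13068 (mod 130321)
Final: r = 13068 satisfies f(r) ≡ 0 mod 19^4.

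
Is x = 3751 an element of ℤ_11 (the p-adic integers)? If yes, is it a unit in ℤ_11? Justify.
x ∈ ℤ_11 but not a unit; v_11(x) = 2 > 0

ℤ_11 = {x ∈ ℚ_11 : v_11(x) ≥ 0} and ℤ_11^× = {x ∈ ℤ_11 : v_11(x) = 0}. Here v_11(3751) = v_11(num) − v_11(den) = 2; compare against these criteria.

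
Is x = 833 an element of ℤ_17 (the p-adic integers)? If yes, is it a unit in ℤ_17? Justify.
x ∈ ℤ_17 but not a unit; v_17(x) = 1 > 0

ℤ_17 = {x ∈ ℚ_17 : v_17(x) ≥ 0} and ℤ_17^× = {x ∈ ℤ_17 : v_17(x) = 0}. Here v_17(833) = v_17(num) − v_17(den) = 1; compare against these criteria.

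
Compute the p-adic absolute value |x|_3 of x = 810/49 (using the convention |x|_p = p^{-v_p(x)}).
|810/49|_3 = 1/81

Step 1 — compute v_3(x) by factoring powers of 3 out of the numerator and denominator: v_3(810/49) = 4. Step 2 — apply |x|_p = p^{-v_p(x)} = 3^{-4} = 1/81.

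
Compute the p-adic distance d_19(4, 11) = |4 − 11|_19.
d_19(4, 11) = 1

Step 1 — x − y = 4 − 11 = -7. Step 2 — v_19(-7) = 0 (factor: -7 = −(19^0 · 7); the sign does not affect v_p). Step 3 — |x − y|_19 = 19^{0} = 1.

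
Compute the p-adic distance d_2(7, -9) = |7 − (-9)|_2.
d_2(7, -9) = 1/16

Step 1 — x − y = 7 − (-9) = 16. Step 2 — v_2(16) = 4 (factor: 16 = (2^4 · 1); the sign does not affect v_p). Step 3 — |x − y|_2 = 2^{-4} = 1/16.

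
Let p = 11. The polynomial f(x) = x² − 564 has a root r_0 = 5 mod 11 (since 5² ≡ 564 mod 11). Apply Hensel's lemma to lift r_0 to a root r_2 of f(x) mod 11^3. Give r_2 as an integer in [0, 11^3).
r_2 = 555 (mod 1331)

Hensel's recurrence: r_{i+1} = r_i − f(r_i)·(f′(r_i))^{-1} mod 11^{i+2}, with f′(x) = 2x. Iterate:
  r_0 = 5 (mod 11)
  r_1 = 71 (mod 121)
  r_2 = 555 (mod 1331)
Final: r_2 = 555, and one checks f(r_2) ≡ 0 mod 11^3.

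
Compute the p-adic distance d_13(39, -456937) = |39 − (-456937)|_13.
d_13(39, -456937) = 1/28561

Step 1 — x − y = 39 − (-456937) = 456976. Step 2 — v_13(456976) = 4 (factor: 456976 = (13^4 · 16); the sign does not affect v_p). Step 3 — |x − y|_13 = 13^{-4} = 1/28561.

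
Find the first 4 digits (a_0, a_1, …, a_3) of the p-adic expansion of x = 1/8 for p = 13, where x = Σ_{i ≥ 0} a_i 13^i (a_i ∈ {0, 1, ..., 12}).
(a_0, …, a_3) = (5, 11, 4, 11)

v_13(1/8) = 0 (numerator and denominator both coprime to 13), so x ∈ ℤ_13^×. Compute digits iteratively via a_i = x_i mod 13, x_{i+1} = (x_i − a_i)/13, with x_0 = x:
  x_0 = 1/8;  a_0 = 5;  x_1 = (x_0 − 5)/13 = -3/8
  x_1 = -3/8;  a_1 = 11;  x_2 = (x_1 − 11)/13 = -7/8
  x_2 = -7/8;  a_2 = 4;  x_3 = (x_2 − 4)/13 = -3/8
  x_3 = -3/8;  a_3 = 11;  x_4 = (x_3 − 11)/13 = -7/8
Digits: (5, 11, 4, 11).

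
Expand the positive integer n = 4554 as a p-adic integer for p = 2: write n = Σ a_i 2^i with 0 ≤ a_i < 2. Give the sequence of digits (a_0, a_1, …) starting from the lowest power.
(a_0, a_1, …) = (0, 1, 0, 1, 0, 0, 1, 1, 1, 0, 0, 0, 1)

Repeated division by 2 gives the digits low-to-high: 4554 = 1·2^1 + 1·2^3 + 1·2^6 + 1·2^7 + 1·2^8 + 1·2^12. Digit sequence: (0, 1, 0, 1, 0, 0, 1, 1, 1, 0, 0, 0, 1).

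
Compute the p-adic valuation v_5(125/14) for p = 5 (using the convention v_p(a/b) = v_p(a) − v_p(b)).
v_5(125/14) = 3

Factor powers of 5 from the numerator and denominator of the reduced fraction: 125 = 5^3 · 1 and 14 = 5^0 · 14. Apply v_p(a/b) = v_p(a) − v_p(b): v_5(125/14) = 3 − 0 = 3.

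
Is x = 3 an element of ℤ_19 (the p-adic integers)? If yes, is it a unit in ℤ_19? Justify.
x ∈ ℤ_19^× (unit); v_19(x) = 0

ℤ_19 = {x ∈ ℚ_19 : v_19(x) ≥ 0} and ℤ_19^× = {x ∈ ℤ_19 : v_19(x) = 0}. Here v_19(3) = v_19(num) − v_19(den) = 0; compare against these criteria.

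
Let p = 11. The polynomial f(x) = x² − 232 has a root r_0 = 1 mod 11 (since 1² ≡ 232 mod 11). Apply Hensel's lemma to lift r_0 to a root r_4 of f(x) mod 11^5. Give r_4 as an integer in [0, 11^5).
r_4 = 107746 (mod 161051)

Hensel's recurrence: r_{i+1} = r_i − f(r_i)·(f′(r_i))^{-1} mod 11^{i+2}, with f′(x) = 2x. Iterate:
  r_0 = 1 (mod 11)
  r_1 = 56 (mod 121)
  r_2 = 1266 (mod 1331)
  r_3 = 5259 (mod 14641)
  r_4 = 107746 (mod 161051)
Final: r_4 = 107746, and one checks f(r_4) ≡ 0 mod 11^5.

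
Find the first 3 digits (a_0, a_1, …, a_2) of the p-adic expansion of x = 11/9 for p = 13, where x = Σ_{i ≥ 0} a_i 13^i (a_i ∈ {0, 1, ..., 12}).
(a_0, …, a_2) = (7, 1, 10)

v_13(11/9) = 0 (numerator and denominator both coprime to 13), so x ∈ ℤ_13^×. Compute digits iteratively via a_i = x_i mod 13, x_{i+1} = (x_i − a_i)/13, with x_0 = x:
  x_0 = 11/9;  a_0 = 7;  x_1 = (x_0 − 7)/13 = -4/9
  x_1 = -4/9;  a_1 = 1;  x_2 = (x_1 − 1)/13 = -1/9
  x_2 = -1/9;  a_2 = 10;  x_3 = (x_2 − 10)/13 = -7/9
Digits: (7, 1, 10).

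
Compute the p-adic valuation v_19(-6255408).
v_19(-6255408) = 4

v_19(n) is the largest exponent k such that 19^k divides n. Factor out: -6255408 = -19^4 · 48. (Sign doesn't affect v_p.) So v_19(-6255408) = 4.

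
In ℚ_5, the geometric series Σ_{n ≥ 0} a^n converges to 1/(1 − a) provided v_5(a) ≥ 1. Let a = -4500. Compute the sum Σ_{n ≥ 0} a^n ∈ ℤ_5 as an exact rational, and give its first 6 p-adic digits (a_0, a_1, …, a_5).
Σ a^n = 1/(1 − a) = 1/4501;  first 6 digits = (1, 0, 0, 4, 2, 3)

v_5(a) = 3 ≥ 1, so the series converges in ℤ_5 to 1/(1 − a) = 1/(1 − (-4500)) = 1/4501. Expand this rational in ℤ_5: compute digits iteratively via d_i = x_i mod 5, x_{i+1} = (x_i − d_i)/5. The first 6 digits are (1, 0, 0, 4, 2, 3).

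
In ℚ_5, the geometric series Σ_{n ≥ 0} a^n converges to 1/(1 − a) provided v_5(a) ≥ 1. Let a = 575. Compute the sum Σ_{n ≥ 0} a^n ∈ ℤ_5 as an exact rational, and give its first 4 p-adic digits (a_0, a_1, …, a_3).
Σ a^n = 1/(1 − a) = -1/574;  first 4 digits = (1, 0, 3, 4)

v_5(a) = 2 ≥ 1, so the series converges in ℤ_5 to 1/(1 − a) = 1/(1 − 575) = -1/574. Expand this rational in ℤ_5: compute digits iteratively via d_i = x_i mod 5, x_{i+1} = (x_i − d_i)/5. The first 4 digits are (1, 0, 3, 4).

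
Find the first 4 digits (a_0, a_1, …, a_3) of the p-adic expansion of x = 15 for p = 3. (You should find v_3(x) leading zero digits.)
(a_0, …, a_3) = (0, 2, 1, 0)

v_3(15) = 1, so a_0 = ... = a_0 = 0. Factor out: x = 3^1 · u with u = 5 a unit in ℤ_3. Expand u iteratively via a_{v+i} = u_i mod 3, u_{i+1} = (u_i − a_{v+i})/3:
  u_0 = 5;  a_1 = 2;  u_1 = (u_0 − 2)/3 = 1
  u_1 = 1;  a_2 = 1;  u_2 = (u_1 − 1)/3 = 0
  u_2 = 0;  a_3 = 0;  u_3 = (u_2 − 0)/3 = 0
Digits: (0, 2, 1, 0).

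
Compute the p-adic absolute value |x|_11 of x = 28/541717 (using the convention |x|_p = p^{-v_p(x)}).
|28/541717|_11 = 14641

Step 1 — compute v_11(x) by factoring powers of 11 out of the numerator and denominator: v_11(28/541717) = -4. Step 2 — apply |x|_p = p^{-v_p(x)} = 11^{4} = 14641.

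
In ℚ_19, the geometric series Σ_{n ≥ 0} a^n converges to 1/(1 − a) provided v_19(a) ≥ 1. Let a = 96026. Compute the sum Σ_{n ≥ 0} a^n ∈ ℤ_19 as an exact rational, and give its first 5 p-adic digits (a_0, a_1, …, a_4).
Σ a^n = 1/(1 − a) = -1/96025;  first 5 digits = (1, 0, 0, 14, 0)

v_19(a) = 3 ≥ 1, so the series converges in ℤ_19 to 1/(1 − a) = 1/(1 − 96026) = -1/96025. Expand this rational in ℤ_19: compute digits iteratively via d_i = x_i mod 19, x_{i+1} = (x_i − d_i)/19. The first 5 digits are (1, 0, 0, 14, 0).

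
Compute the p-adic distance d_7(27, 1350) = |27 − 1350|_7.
d_7(27, 1350) = 1/49

Step 1 — x − y = 27 − 1350 = -1323. Step 2 — v_7(-1323) = 2 (factor: -1323 = −(7^2 · 27); the sign does not affect v_p). Step 3 — |x − y|_7 = 7^{-2} = 1/49.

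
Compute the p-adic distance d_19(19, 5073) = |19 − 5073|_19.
d_19(19, 5073) = 1/361

Step 1 — x − y = 19 − 5073 = -5054. Step 2 — v_19(-5054) = 2 (factor: -5054 = −(19^2 · 14); the sign does not affect v_p). Step 3 — |x − y|_19 = 19^{-2} = 1/361.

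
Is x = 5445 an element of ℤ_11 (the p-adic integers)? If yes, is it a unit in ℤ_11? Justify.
x ∈ ℤ_11 but not a unit; v_11(x) = 2 > 0

ℤ_11 = {x ∈ ℚ_11 : v_11(x) ≥ 0} and ℤ_11^× = {x ∈ ℤ_11 : v_11(x) = 0}. Here v_11(5445) = v_11(num) − v_11(den) = 2; compare against these criteria.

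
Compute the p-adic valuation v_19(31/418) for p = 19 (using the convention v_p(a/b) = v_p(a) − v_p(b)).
v_19(31/418) = -1

Factor powers of 19 from the numerator and denominator of the reduced fraction: 31 = 19^0 · 31 and 418 = 19^1 · 22. Apply v_p(a/b) = v_p(a) − v_p(b): v_19(31/418) = 0 − 1 = -1.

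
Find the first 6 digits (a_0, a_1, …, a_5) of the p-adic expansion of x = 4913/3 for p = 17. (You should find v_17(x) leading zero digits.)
(a_0, …, a_5) = (0, 0, 0, 6, 11, 5)

v_17(4913/3) = 3, so a_0 = ... = a_2 = 0. Factor out: x = 17^3 · u with u = 1/3 a unit in ℤ_17. Expand u iteratively via a_{v+i} = u_i mod 17, u_{i+1} = (u_i − a_{v+i})/17:
  u_0 = 1/3;  a_3 = 6;  u_1 = (u_0 − 6)/17 = -1/3
  u_1 = -1/3;  a_4 = 11;  u_2 = (u_1 − 11)/17 = -2/3
  u_2 = -2/3;  a_5 = 5;  u_3 = (u_2 − 5)/17 = -1/3
Digits: (0, 0, 0, 6, 11, 5).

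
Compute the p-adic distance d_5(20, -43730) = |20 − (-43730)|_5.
d_5(20, -43730) = 1/3125

Step 1 — x − y = 20 − (-43730) = 43750. Step 2 — v_5(43750) = 5 (factor: 43750 = (5^5 · 14); the sign does not affect v_p). Step 3 — |x − y|_5 = 5^{-5} = 1/3125.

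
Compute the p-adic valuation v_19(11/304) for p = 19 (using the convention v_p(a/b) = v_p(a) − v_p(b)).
v_19(11/304) = -1

Factor powers of 19 from the numerator and denominator of the reduced fraction: 11 = 19^0 · 11 and 304 = 19^1 · 16. Apply v_p(a/b) = v_p(a) − v_p(b): v_19(11/304) = 0 − 1 = -1.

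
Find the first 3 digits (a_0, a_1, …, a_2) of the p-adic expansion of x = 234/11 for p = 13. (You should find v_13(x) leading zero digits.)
(a_0, …, a_2) = (0, 4, 1)

v_13(234/11) = 1, so a_0 = ... = a_0 = 0. Factor out: x = 13^1 · u with u = 18/11 a unit in ℤ_13. Expand u iteratively via a_{v+i} = u_i mod 13, u_{i+1} = (u_i − a_{v+i})/13:
  u_0 = 18/11;  a_1 = 4;  u_1 = (u_0 − 4)/13 = -2/11
  u_1 = -2/11;  a_2 = 1;  u_2 = (u_1 − 1)/13 = -1/11
Digits: (0, 4, 1).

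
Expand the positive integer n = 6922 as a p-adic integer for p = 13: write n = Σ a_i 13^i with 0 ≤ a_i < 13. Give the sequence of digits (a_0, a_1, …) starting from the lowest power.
(a_0, a_1, …) = (6, 12, 1, 3)

Repeated division by 13 gives the digits low-to-high: 6922 = 6 + 12·13^1 + 1·13^2 + 3·13^3. Digit sequence: (6, 12, 1, 3).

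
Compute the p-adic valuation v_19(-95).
v_19(-95) = 1

v_19(n) is the largest exponent k such that 19^k divides n. Factor out: -95 = -19^1 · 5. (Sign doesn't affect v_p.) So v_19(-95) = 1.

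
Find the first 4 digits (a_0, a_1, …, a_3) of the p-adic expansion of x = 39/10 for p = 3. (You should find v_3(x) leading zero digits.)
(a_0, …, a_3) = (0, 1, 1, 0)

v_3(39/10) = 1, so a_0 = ... = a_0 = 0. Factor out: x = 3^1 · u with u = 13/10 a unit in ℤ_3. Expand u iteratively via a_{v+i} = u_i mod 3, u_{i+1} = (u_i − a_{v+i})/3:
  u_0 = 13/10;  a_1 = 1;  u_1 = (u_0 − 1)/3 = 1/10
  u_1 = 1/10;  a_2 = 1;  u_2 = (u_1 − 1)/3 = -3/10
  u_2 = -3/10;  a_3 = 0;  u_3 = (u_2 − 0)/3 = -1/10
Digits: (0, 1, 1, 0).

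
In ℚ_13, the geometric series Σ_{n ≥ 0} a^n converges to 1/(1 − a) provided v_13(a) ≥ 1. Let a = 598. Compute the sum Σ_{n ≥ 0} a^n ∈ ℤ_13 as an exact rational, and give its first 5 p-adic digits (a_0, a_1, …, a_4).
Σ a^n = 1/(1 − a) = -1/597;  first 5 digits = (1, 7, 0, 12, 7)

v_13(a) = 1 ≥ 1, so the series converges in ℤ_13 to 1/(1 − a) = 1/(1 − 598) = -1/597. Expand this rational in ℤ_13: compute digits iteratively via d_i = x_i mod 13, x_{i+1} = (x_i − d_i)/13. The first 5 digits are (1, 7, 0, 12, 7).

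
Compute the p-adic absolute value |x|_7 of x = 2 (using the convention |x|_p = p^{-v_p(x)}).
|2|_7 = 1

Step 1 — compute v_7(x) by factoring powers of 7 out of the numerator and denominator: v_7(2) = 0. Step 2 — apply |x|_p = p^{-v_p(x)} = 7^{0} = 1.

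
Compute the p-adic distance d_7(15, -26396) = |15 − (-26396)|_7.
d_7(15, -26396) = 1/2401

Step 1 — x − y = 15 − (-26396) = 26411. Step 2 — v_7(26411) = 4 (factor: 26411 = (7^4 · 11); the sign does not affect v_p). Step 3 — |x − y|_7 = 7^{-4} = 1/2401.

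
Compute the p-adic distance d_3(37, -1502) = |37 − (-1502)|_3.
d_3(37, -1502) = 1/81

Step 1 — x − y = 37 − (-1502) = 1539. Step 2 — v_3(1539) = 4 (factor: 1539 = (3^4 · 19); the sign does not affect v_p). Step 3 — |x − y|_3 = 3^{-4} = 1/81.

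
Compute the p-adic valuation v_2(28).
v_2(28) = 2

v_2(n) is the largest exponent k such that 2^k divides n. Factor out: 28 = 2^2 · 7. (Sign doesn't affect v_p.) So v_2(28) = 2.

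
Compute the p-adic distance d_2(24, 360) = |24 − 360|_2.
d_2(24, 360) = 1/16

Step 1 — x − y = 24 − 360 = -336. Step 2 — v_2(-336) = 4 (factor: -336 = −(2^4 · 21); the sign does not affect v_p). Step 3 — |x − y|_2 = 2^{-4} = 1/16.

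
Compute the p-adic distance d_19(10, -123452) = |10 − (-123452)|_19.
d_19(10, -123452) = 1/6859

Step 1 — x − y = 10 − (-123452) = 123462. Step 2 — v_19(123462) = 3 (factor: 123462 = (19^3 · 18); the sign does not affect v_p). Step 3 — |x − y|_19 = 19^{-3} = 1/6859.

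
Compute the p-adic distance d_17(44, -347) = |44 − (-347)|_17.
d_17(44, -347) = 1/17

Step 1 — x − y = 44 − (-347) = 391. Step 2 — v_17(391) = 1 (factor: 391 = (17^1 · 23); the sign does not affect v_p). Step 3 — |x − y|_17 = 17^{-1} = 1/17.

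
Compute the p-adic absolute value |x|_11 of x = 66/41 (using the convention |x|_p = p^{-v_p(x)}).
|66/41|_11 = 1/11

Step 1 — compute v_11(x) by factoring powers of 11 out of the numerator and denominator: v_11(66/41) = 1. Step 2 — apply |x|_p = p^{-v_p(x)} = 11^{-1} = 1/11.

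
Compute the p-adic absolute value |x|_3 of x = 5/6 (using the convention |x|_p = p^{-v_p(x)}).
|5/6|_3 = 3

Step 1 — compute v_3(x) by factoring powers of 3 out of the numerator and denominator: v_3(5/6) = -1. Step 2 — apply |x|_p = p^{-v_p(x)} = 3^{1} = 3.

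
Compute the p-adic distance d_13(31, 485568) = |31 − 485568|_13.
d_13(31, 485568) = 1/28561

Step 1 — x − y = 31 − 485568 = -485537. Step 2 — v_13(-485537) = 4 (factor: -485537 = −(13^4 · 17); the sign does not affect v_p). Step 3 — |x − y|_13 = 13^{-4} = 1/28561.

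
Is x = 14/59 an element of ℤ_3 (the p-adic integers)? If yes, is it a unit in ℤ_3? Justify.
x ∈ ℤ_3^× (unit); v_3(x) = 0

ℤ_3 = {x ∈ ℚ_3 : v_3(x) ≥ 0} and ℤ_3^× = {x ∈ ℤ_3 : v_3(x) = 0}. Here v_3(14/59) = v_3(num) − v_3(den) = 0; compare against these criteria.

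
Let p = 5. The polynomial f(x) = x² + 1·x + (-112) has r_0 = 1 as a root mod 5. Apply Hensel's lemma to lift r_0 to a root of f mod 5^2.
r_1 = 21 (mod 25)

Hensel: r_{i+1} = r_i − f(r_i)·(f′(r_i))^{-1} mod 5^{i+2}, f′(x) = 2x + 1. Iterate:
  r_0 = 1 (mod 5)
  r_1 = 21 (mod 25)
Final: r = 21 satisfies f(r) ≡ 0 mod 5^2.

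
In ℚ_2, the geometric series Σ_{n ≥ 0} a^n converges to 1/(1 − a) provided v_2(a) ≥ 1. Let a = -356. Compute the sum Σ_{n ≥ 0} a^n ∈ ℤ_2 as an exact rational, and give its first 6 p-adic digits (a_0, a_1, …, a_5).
Σ a^n = 1/(1 − a) = 1/357;  first 6 digits = (1, 0, 1, 1, 0, 1)

v_2(a) = 2 ≥ 1, so the series converges in ℤ_2 to 1/(1 − a) = 1/(1 − (-356)) = 1/357. Expand this rational in ℤ_2: compute digits iteratively via d_i = x_i mod 2, x_{i+1} = (x_i − d_i)/2. The first 6 digits are (1, 0, 1, 1, 0, 1).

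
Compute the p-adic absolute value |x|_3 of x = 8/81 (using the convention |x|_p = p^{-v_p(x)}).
|8/81|_3 = 81

Step 1 — compute v_3(x) by factoring powers of 3 out of the numerator and denominator: v_3(8/81) = -4. Step 2 — apply |x|_p = p^{-v_p(x)} = 3^{4} = 81.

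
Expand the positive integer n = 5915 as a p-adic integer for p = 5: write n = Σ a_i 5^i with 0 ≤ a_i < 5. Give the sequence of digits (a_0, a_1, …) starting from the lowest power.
(a_0, a_1, …) = (0, 3, 1, 2, 4, 1)

Repeated division by 5 gives the digits low-to-high: 5915 = 3·5^1 + 1·5^2 + 2·5^3 + 4·5^4 + 1·5^5. Digit sequence: (0, 3, 1, 2, 4, 1).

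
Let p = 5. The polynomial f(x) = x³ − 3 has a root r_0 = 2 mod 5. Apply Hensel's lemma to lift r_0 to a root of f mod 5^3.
r_2 = 87 (mod 125)

Hensel: r_{i+1} = r_i − f(r_i)/f′(r_i) mod 5^{i+2}, where f′(x) = 3x². Iterate:
  r_0 = 2 (mod 5)
  r_1 = 12 (mod 25)
  r_2 = 87 (mod 125)
Final: r = 87 with f(r) ≡ 0 mod 5^3.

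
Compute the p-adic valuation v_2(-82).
v_2(-82) = 1

v_2(n) is the largest exponent k such that 2^k divides n. Factor out: -82 = -2^1 · 41. (Sign doesn't affect v_p.) So v_2(-82) = 1.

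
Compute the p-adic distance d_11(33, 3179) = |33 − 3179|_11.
d_11(33, 3179) = 1/121

Step 1 — x − y = 33 − 3179 = -3146. Step 2 — v_11(-3146) = 2 (factor: -3146 = −(11^2 · 26); the sign does not affect v_p). Step 3 — |x − y|_11 = 11^{-2} = 1/121.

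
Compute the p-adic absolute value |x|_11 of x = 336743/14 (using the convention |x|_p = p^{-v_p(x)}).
|336743/14|_11 = 1/14641

Step 1 — compute v_11(x) by factoring powers of 11 out of the numerator and denominator: v_11(336743/14) = 4. Step 2 — apply |x|_p = p^{-v_p(x)} = 11^{-4} = 1/14641.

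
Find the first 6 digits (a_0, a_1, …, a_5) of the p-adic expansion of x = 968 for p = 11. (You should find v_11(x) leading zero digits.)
(a_0, …, a_5) = (0, 0, 8, 0, 0, 0)

v_11(968) = 2, so a_0 = ... = a_1 = 0. Factor out: x = 11^2 · u with u = 8 a unit in ℤ_11. Expand u iteratively via a_{v+i} = u_i mod 11, u_{i+1} = (u_i − a_{v+i})/11:
  u_0 = 8;  a_2 = 8;  u_1 = (u_0 − 8)/11 = 0
  u_1 = 0;  a_3 = 0;  u_2 = (u_1 − 0)/11 = 0
  u_2 = 0;  a_4 = 0;  u_3 = (u_2 − 0)/11 = 0
  u_3 = 0;  a_5 = 0;  u_4 = (u_3 − 0)/11 = 0
Digits: (0, 0, 8, 0, 0, 0).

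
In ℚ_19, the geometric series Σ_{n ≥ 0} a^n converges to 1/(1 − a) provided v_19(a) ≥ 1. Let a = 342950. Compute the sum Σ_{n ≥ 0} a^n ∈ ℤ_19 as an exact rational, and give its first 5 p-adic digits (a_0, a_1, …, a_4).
Σ a^n = 1/(1 − a) = -1/342949;  first 5 digits = (1, 0, 0, 12, 2)

v_19(a) = 3 ≥ 1, so the series converges in ℤ_19 to 1/(1 − a) = 1/(1 − 342950) = -1/342949. Expand this rational in ℤ_19: compute digits iteratively via d_i = x_i mod 19, x_{i+1} = (x_i − d_i)/19. The first 5 digits are (1, 0, 0, 12, 2).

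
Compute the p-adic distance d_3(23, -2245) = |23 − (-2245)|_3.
d_3(23, -2245) = 1/81

Step 1 — x − y = 23 − (-2245) = 2268. Step 2 — v_3(2268) = 4 (factor: 2268 = (3^4 · 28); the sign does not affect v_p). Step 3 — |x − y|_3 = 3^{-4} = 1/81.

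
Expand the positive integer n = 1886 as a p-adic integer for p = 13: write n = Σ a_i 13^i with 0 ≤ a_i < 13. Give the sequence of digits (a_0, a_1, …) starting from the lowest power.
(a_0, a_1, …) = (1, 2, 11)

Repeated division by 13 gives the digits low-to-high: 1886 = 1 + 2·13^1 + 11·13^2. Digit sequence: (1, 2, 11).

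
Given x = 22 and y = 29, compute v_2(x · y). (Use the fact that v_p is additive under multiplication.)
v_2(638) = 1

v_p(x) = 1 (factor: 22 = 2^1 · 11); v_p(y) = 0 (factor: 29 = 2^0 · 29). Additivity: v_p(xy) = v_p(x) + v_p(y) = 1 + 0 = 1. (Direct check: xy = 638 = 2^1 · (319).)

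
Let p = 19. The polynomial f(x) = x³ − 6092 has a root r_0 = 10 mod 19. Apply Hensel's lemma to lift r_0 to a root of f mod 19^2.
r_1 = 181 (mod 361)

Hensel: r_{i+1} = r_i − f(r_i)/f′(r_i) mod 19^{i+2}, where f′(x) = 3x². Iterate:
  r_0 = 10 (mod 19)
  r_1 = 181 (mod 361)
Final: r = 181 with f(r) ≡ 0 mod 19^2.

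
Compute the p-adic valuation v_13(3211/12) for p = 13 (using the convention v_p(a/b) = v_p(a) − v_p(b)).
v_13(3211/12) = 2

Factor powers of 13 from the numerator and denominator of the reduced fraction: 3211 = 13^2 · 19 and 12 = 13^0 · 12. Apply v_p(a/b) = v_p(a) − v_p(b): v_13(3211/12) = 2 − 0 = 2.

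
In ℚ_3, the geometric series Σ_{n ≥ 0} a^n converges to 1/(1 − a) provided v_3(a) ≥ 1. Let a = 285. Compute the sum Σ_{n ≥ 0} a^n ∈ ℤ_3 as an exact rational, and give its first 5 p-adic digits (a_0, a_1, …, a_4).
Σ a^n = 1/(1 − a) = -1/284;  first 5 digits = (1, 2, 2, 2, 1)

v_3(a) = 1 ≥ 1, so the series converges in ℤ_3 to 1/(1 − a) = 1/(1 − 285) = -1/284. Expand this rational in ℤ_3: compute digits iteratively via d_i = x_i mod 3, x_{i+1} = (x_i − d_i)/3. The first 5 digits are (1, 2, 2, 2, 1).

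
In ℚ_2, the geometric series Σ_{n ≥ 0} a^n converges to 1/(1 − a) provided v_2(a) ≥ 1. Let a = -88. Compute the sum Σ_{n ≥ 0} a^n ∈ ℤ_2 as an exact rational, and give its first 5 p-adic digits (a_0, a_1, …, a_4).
Σ a^n = 1/(1 − a) = 1/89;  first 5 digits = (1, 0, 0, 1, 0)

v_2(a) = 3 ≥ 1, so the series converges in ℤ_2 to 1/(1 − a) = 1/(1 − (-88)) = 1/89. Expand this rational in ℤ_2: compute digits iteratively via d_i = x_i mod 2, x_{i+1} = (x_i − d_i)/2. The first 5 digits are (1, 0, 0, 1, 0).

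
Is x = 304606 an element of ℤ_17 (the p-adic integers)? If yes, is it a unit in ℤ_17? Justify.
x ∈ ℤ_17 but not a unit; v_17(x) = 3 > 0

ℤ_17 = {x ∈ ℚ_17 : v_17(x) ≥ 0} and ℤ_17^× = {x ∈ ℤ_17 : v_17(x) = 0}. Here v_17(304606) = v_17(num) − v_17(den) = 3; compare against these criteria.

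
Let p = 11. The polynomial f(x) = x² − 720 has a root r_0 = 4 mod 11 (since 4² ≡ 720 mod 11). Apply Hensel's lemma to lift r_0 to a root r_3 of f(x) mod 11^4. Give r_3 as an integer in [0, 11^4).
r_3 = 5779 (mod 14641)

Hensel's recurrence: r_{i+1} = r_i − f(r_i)·(f′(r_i))^{-1} mod 11^{i+2}, with f′(x) = 2x. Iterate:
  r_0 = 4 (mod 11)
  r_1 = 92 (mod 121)
  r_2 = 455 (mod 1331)
  r_3 = 5779 (mod 14641)
Final: r_3 = 5779, and one checks f(r_3) ≡ 0 mod 11^4.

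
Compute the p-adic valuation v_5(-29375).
v_5(-29375) = 4

v_5(n) is the largest exponent k such that 5^k divides n. Factor out: -29375 = -5^4 · 47. (Sign doesn't affect v_p.) So v_5(-29375) = 4.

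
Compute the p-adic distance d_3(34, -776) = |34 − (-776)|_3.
d_3(34, -776) = 1/81

Step 1 — x − y = 34 − (-776) = 810. Step 2 — v_3(810) = 4 (factor: 810 = (3^4 · 10); the sign does not affect v_p). Step 3 — |x − y|_3 = 3^{-4} = 1/81.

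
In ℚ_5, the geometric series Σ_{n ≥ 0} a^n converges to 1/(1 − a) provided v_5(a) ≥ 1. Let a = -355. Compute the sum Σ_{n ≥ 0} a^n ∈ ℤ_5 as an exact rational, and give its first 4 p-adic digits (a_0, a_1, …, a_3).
Σ a^n = 1/(1 − a) = 1/356;  first 4 digits = (1, 4, 1, 4)

v_5(a) = 1 ≥ 1, so the series converges in ℤ_5 to 1/(1 − a) = 1/(1 − (-355)) = 1/356. Expand this rational in ℤ_5: compute digits iteratively via d_i = x_i mod 5, x_{i+1} = (x_i − d_i)/5. The first 4 digits are (1, 4, 1, 4).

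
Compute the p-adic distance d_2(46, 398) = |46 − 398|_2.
d_2(46, 398) = 1/32

Step 1 — x − y = 46 − 398 = -352. Step 2 — v_2(-352) = 5 (factor: -352 = −(2^5 · 11); the sign does not affect v_p). Step 3 — |x − y|_2 = 2^{-5} = 1/32.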